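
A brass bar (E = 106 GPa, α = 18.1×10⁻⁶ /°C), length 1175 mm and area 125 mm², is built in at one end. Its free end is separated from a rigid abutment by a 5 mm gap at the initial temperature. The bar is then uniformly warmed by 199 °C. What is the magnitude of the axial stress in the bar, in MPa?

σ ≈ 0 MPa

If the wall were absent the bar would grow by αΔT L = 18.1×10⁻⁶ × 199 × 1175 = 4.232 mm.
This is smaller than the 5 mm clearance, so the bar expands freely without reaching the stop — the stress is zero.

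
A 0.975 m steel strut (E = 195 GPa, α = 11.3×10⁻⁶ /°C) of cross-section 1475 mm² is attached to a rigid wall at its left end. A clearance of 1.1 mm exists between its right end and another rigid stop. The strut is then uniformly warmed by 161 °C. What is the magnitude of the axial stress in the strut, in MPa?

σ ≈ 135 MPa (compressive)

If the wall were absent the strut would grow by αΔT L = 11.3×10⁻⁶ × 161 × 975 = 1.774 mm.
After closing the 1.1 mm clearance, 1.774 − 1.1 = 0.6738 mm of expansion remains to be suppressed by the wall.
Compatibility: PL/(AE) = 0.6738 mm, so σ = P/A = E × (0.6738/975) = 134.8 MPa.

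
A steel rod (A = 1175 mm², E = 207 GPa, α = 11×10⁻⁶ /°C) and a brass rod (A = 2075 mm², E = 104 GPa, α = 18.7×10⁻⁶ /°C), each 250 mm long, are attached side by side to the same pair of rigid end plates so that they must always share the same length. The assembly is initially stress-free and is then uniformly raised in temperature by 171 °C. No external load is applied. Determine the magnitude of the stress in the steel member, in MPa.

The brass has the larger α, so on heating it would change length more than the steel if both were free. The rigid plates force a common final length, so the brass is put into compression and the steel into tension, with equal and opposite forces P (no external load).
Compatibility of the two members (thermal + elastic change equal): (α₁ − α₂)ΔT = P·[1/(A₁E₁) + 1/(A₂E₂)].
|α₁ − α₂|·ΔT = 7.7×10⁻⁶ × 171 = 0.001317.
1/(A₁E₁) + 1/(A₂E₂) = 1/(1175×207×10³) + 1/(2075×104×10³) = 8.745×10⁻⁹ N⁻¹.
P = 0.001317 / 8.745×10⁻⁹ = 150600 N = 150.6 kN.
σ_{steel} = P/A₁ = 150600/1175 = 128.1 MPa, tensile.

σ ≈ 128 MPa (tensile)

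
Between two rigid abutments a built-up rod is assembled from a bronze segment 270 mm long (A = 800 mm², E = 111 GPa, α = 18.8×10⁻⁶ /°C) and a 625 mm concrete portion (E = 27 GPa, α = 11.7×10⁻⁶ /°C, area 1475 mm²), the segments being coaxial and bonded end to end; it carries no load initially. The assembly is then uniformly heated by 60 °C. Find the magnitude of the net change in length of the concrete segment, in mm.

Free thermal expansion of the whole bar: Σ αᵢΔT Lᵢ = 18.8×10⁻⁶×60×270 + 11.7×10⁻⁶×60×625 = 0.7433 mm.
The walls prevent any net length change, so an axial force P (same in every segment) develops. Compatibility: P · Σ Lᵢ/(AᵢEᵢ) = δ_free.
Σ Lᵢ/(AᵢEᵢ) = 270/(800×111×10³) + 625/(1475×27×10³) = 1.873×10⁻⁵ mm/N.
So P = 0.7433 / 1.873×10⁻⁵ = 39.68 kN, compressive.
For the concrete segment, free thermal change = 11.7×10⁻⁶×60×625 = 0.4387 mm and elastic change from P = 39680×625/(1475×27×10³) = 0.6227 mm; these oppose, so the net change is 0.184 mm (segment shortens).

|ΔL| ≈ 0.184 mm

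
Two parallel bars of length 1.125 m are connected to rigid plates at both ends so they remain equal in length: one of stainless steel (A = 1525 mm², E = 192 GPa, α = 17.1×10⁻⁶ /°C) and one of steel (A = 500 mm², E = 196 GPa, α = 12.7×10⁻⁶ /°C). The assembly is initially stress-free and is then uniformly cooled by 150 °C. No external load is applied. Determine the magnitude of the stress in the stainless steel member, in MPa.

Equilibrium of a rigid end plate with no external load gives equal and opposite internal forces ±P in the two members. Since α_{stainless steel} > α_{steel}, cooling drives the stainless steel into tension and the steel into compression.
Equating the net (thermal + elastic) strains gives |α₁ − α₂|·ΔT = P·[1/(A₁E₁) + 1/(A₂E₂)].
|α₁ − α₂|·ΔT = 4.4×10⁻⁶ × 150 = 0.00066.
1/(A₁E₁) + 1/(A₂E₂) = 1/(1525×192×10³) + 1/(500×196×10³) = 1.362×10⁻⁸ N⁻¹.
So P = 0.00066 / 1.362×10⁻⁸ = 48.46 kN.
σ_{stainless steel} = P/A₁ = 48460/1525 = 31.78 MPa, tensile.

σ ≈ 31.8 MPa (tensile)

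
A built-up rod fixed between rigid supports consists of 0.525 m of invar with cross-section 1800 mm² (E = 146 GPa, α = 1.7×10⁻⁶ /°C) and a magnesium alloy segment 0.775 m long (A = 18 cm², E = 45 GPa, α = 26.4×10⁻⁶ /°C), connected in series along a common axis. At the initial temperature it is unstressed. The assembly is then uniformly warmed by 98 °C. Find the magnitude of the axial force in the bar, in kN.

P ≈ 181 kN (compressive)

If the supports were absent, the total length change would be Σ αᵢΔT Lᵢ = 1.7×10⁻⁶×98×525 + 26.4×10⁻⁶×98×775 = 2.093 mm.
Since the ends are fixed, an axial force P builds up, equal in every segment, with P · Σ Lᵢ/(AᵢEᵢ) = δ_free.
Σ Lᵢ/(AᵢEᵢ) = 525/(1800×146×10³) + 775/(1800×45×10³) = 1.157×10⁻⁵ mm/N.
So P = 2.093 / 1.157×10⁻⁵ = 180.9 kN, compressive.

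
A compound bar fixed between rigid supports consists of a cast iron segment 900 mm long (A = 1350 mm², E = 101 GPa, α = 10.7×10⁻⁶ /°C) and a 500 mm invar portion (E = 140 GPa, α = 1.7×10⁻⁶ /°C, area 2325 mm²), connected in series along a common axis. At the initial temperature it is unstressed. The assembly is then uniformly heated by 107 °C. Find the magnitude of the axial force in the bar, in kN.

P ≈ 138 kN (compressive)

With the walls removed the bar would change length by δ_free = Σ αᵢΔT Lᵢ = 10.7×10⁻⁶×107×900 + 1.7×10⁻⁶×107×500 = 1.121 mm.
The walls prevent any net length change, so an axial force P (same in every segment) develops. Compatibility: P · Σ Lᵢ/(AᵢEᵢ) = δ_free.
The series flexibility is Σ Lᵢ/(AᵢEᵢ) = 900/(1350×101×10³) + 500/(2325×140×10³) = 8.137×10⁻⁶ mm/N.
Hence P = δ_free / Σ(L/AE) = 1.121/8.137×10⁻⁶ = 137.8 kN (compressive).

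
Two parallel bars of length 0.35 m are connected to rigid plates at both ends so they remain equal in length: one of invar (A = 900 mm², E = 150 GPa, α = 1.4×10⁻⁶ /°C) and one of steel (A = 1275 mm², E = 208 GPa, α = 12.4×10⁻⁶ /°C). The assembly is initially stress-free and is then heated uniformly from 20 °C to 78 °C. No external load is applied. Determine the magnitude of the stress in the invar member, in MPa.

Both members must finish at the same length. With the larger α, the steel tends to over-expand; the plates restrain it, putting the steel in compression and the invar in tension. With no external load the two internal forces are equal and opposite, magnitude P.
Setting the final lengths equal and cancelling L: (α₁ − α₂)ΔT = P/(A₁E₁) + P/(A₂E₂).
|α₁ − α₂|·ΔT = 11×10⁻⁶ × 58 = 0.000638.
1/(A₁E₁) + 1/(A₂E₂) = 1/(900×150×10³) + 1/(1275×208×10³) = 1.118×10⁻⁸ N⁻¹.
P = 0.000638 / 1.118×10⁻⁸ = 57080 N = 57.08 kN.
σ_{invar} = P/A₁ = 57080/900 = 63.42 MPa, tensile.

σ ≈ 63.4 MPa (tensile)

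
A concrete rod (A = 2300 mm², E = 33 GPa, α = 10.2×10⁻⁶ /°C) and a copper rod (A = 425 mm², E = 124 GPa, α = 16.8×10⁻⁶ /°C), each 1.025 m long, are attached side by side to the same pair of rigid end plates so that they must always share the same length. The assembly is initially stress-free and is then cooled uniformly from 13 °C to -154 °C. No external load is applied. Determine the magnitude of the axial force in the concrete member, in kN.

The copper has the larger α, so on cooling it would change length more than the concrete if both were free. The rigid plates force a common final length, so the copper is put into tension and the concrete into compression, with equal and opposite forces P (no external load).
Setting the final lengths equal and cancelling L: (α₁ − α₂)ΔT = P/(A₁E₁) + P/(A₂E₂).
|α₁ − α₂|·ΔT = 6.6×10⁻⁶ × 167 = 0.001102.
1/(A₁E₁) + 1/(A₂E₂) = 1/(2300×33×10³) + 1/(425×124×10³) = 3.215×10⁻⁸ N⁻¹.
So P = 0.001102 / 3.215×10⁻⁸ = 34.28 kN.

P ≈ 34.3 kN (compressive in the concrete)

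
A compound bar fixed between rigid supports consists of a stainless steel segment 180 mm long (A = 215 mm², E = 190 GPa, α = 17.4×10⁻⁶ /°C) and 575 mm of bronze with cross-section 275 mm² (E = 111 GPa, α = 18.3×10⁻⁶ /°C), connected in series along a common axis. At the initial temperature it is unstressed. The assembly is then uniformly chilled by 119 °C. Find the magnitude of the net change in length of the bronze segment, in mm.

|ΔL| ≈ 0.0647 mm

If the supports were absent, the total length change would be Σ αᵢΔT Lᵢ = 17.4×10⁻⁶×119×180 + 18.3×10⁻⁶×119×575 = 1.625 mm.
Since the ends are fixed, an axial force P builds up, equal in every segment, with P · Σ Lᵢ/(AᵢEᵢ) = δ_free.
The series flexibility is Σ Lᵢ/(AᵢEᵢ) = 180/(215×190×10³) + 575/(275×111×10³) = 2.324×10⁻⁵ mm/N.
Hence P = δ_free / Σ(L/AE) = 1.625/2.324×10⁻⁵ = 69.91 kN (tensile).
For the bronze segment, free thermal change = 18.3×10⁻⁶×119×575 = 1.252 mm and elastic change from P = 69910×575/(275×111×10³) = 1.317 mm; these oppose, so the net change is 0.0647 mm (segment lengthens).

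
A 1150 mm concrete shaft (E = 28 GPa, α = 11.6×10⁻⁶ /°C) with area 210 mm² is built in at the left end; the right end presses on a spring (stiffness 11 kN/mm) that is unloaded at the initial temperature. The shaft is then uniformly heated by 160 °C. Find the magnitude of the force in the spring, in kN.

If the spring were absent the shaft would lengthen by αΔT L = 11.6×10⁻⁶ × 160 × 1150 = 2.134 mm.
With a force P in the spring, the elastic change of the shaft is PL/(AE) and that of the spring is P/k; compatibility requires their sum to equal δ_free.
P [ L/(AE) + 1/k ] = δ_free → P [ 1150/(210×28×10³) + 1/(11×10³) ] = 2.134.
P = 2.134 / 0.0002865 = 7450 N.

P ≈ 7.45 kN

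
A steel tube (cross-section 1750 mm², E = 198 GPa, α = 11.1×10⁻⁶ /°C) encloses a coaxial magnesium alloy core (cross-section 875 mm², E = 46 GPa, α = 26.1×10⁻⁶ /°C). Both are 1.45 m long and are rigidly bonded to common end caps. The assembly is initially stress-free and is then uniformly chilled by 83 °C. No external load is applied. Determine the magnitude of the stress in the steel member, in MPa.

Both members must finish at the same length. With the larger α, the magnesium alloy tends to over-contract; the plates restrain it, putting the magnesium alloy in tension and the steel in compression. With no external load the two internal forces are equal and opposite, magnitude P.
Setting the final lengths equal and cancelling L: (α₁ − α₂)ΔT = P/(A₁E₁) + P/(A₂E₂).
|α₁ − α₂|·ΔT = 15×10⁻⁶ × 83 = 0.001245.
1/(A₁E₁) + 1/(A₂E₂) = 1/(1750×198×10³) + 1/(875×46×10³) = 2.773×10⁻⁸ N⁻¹.
So P = 0.001245 / 2.773×10⁻⁸ = 44.9 kN.
σ_{steel} = P/A₁ = 44900/1750 = 25.65 MPa, compressive.

σ ≈ 25.7 MPa (compressive)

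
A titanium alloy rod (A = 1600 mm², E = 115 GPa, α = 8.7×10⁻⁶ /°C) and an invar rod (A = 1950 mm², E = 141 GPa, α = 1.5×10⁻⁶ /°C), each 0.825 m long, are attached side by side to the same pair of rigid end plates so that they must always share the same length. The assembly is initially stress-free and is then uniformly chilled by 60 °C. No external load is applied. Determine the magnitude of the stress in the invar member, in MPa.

The titanium alloy has the larger α, so on cooling it would change length more than the invar if both were free. The rigid plates force a common final length, so the titanium alloy is put into tension and the invar into compression, with equal and opposite forces P (no external load).
Equating the net (thermal + elastic) strains gives |α₁ − α₂|·ΔT = P·[1/(A₁E₁) + 1/(A₂E₂)].
|α₁ − α₂|·ΔT = 7.2×10⁻⁶ × 60 = 0.000432.
1/(A₁E₁) + 1/(A₂E₂) = 1/(1600×115×10³) + 1/(1950×141×10³) = 9.072×10⁻⁹ N⁻¹.
P = 0.000432 / 9.072×10⁻⁹ = 47620 N = 47.62 kN.
σ_{invar} = P/A₂ = 47620/1950 = 24.42 MPa, compressive.

σ ≈ 24.4 MPa (compressive)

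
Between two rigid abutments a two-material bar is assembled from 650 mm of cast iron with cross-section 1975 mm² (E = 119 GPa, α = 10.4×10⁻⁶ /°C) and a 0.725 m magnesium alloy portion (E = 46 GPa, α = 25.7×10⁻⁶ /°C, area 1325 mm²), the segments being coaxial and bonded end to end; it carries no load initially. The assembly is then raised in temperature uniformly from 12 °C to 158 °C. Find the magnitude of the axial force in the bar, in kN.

With the walls removed the bar would change length by δ_free = Σ αᵢΔT Lᵢ = 10.4×10⁻⁶×146×650 + 25.7×10⁻⁶×146×725 = 3.707 mm.
Since the ends are fixed, an axial force P builds up, equal in every segment, with P · Σ Lᵢ/(AᵢEᵢ) = δ_free.
Σ Lᵢ/(AᵢEᵢ) = 650/(1975×119×10³) + 725/(1325×46×10³) = 1.466×10⁻⁵ mm/N.
Hence P = δ_free / Σ(L/AE) = 3.707/1.466×10⁻⁵ = 252.9 kN (compressive).

P ≈ 253 kN (compressive)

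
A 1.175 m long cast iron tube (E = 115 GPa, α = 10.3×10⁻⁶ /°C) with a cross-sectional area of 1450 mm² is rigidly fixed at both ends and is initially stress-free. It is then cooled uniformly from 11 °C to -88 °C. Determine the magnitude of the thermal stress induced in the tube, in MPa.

Because both ends are immovable the net strain is zero, and the suppressed thermal strain is αΔT = 10.3×10⁻⁶ × 99 = 1019.7×10⁻⁶.
σ = EαΔT = 115×10³ × 10.3×10⁻⁶ × 99 = 117.3 MPa (tensile; the tube is trying to contract).

σ ≈ 117 MPa (tensile)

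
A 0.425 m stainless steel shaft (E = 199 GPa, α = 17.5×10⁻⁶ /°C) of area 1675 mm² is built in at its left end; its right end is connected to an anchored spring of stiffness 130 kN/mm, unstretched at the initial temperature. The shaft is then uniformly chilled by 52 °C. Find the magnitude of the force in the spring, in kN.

P ≈ 43.1 kN

The unrestrained thermal change is αΔT L = 17.5×10⁻⁶ × 52 × 425 = 0.3867 mm.
Let P be the tensile force in the spring. The shaft extends elastically by PL/(AE) and the spring stretches by P/k; together these equal δ_free.
So P = δ_free / [L/(AE) + 1/k] = 0.3867 / [ 425/(1675×199×10³) + 1/(130×10³) ].
P = 0.3867 / 8.967×10⁻⁶ = 43130 N.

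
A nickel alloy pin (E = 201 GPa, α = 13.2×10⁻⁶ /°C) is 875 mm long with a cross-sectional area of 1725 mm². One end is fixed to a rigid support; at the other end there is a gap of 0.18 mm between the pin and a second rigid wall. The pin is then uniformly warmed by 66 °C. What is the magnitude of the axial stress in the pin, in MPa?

Unrestrained expansion: δ_free = αΔT L = 13.2×10⁻⁶ × 66 × 875 = 0.7623 mm.
After closing the 0.18 mm clearance, 0.7623 − 0.18 = 0.5823 mm of expansion remains to be suppressed by the wall.
That suppressed elongation corresponds to σ = E·Δ/L = 201×10³ × 0.5823/875 = 133.8 MPa.

σ ≈ 134 MPa (compressive)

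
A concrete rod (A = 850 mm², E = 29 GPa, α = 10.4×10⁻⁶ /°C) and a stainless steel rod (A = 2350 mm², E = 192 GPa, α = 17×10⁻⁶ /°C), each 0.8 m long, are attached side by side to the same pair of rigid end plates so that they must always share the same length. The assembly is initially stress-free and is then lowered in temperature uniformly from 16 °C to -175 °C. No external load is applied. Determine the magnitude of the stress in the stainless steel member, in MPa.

Both members must finish at the same length. With the larger α, the stainless steel tends to over-contract; the plates restrain it, putting the stainless steel in tension and the concrete in compression. With no external load the two internal forces are equal and opposite, magnitude P.
Equating the net (thermal + elastic) strains gives |α₁ − α₂|·ΔT = P·[1/(A₁E₁) + 1/(A₂E₂)].
|α₁ − α₂|·ΔT = 6.6×10⁻⁶ × 191 = 0.001261.
1/(A₁E₁) + 1/(A₂E₂) = 1/(850×29×10³) + 1/(2350×192×10³) = 4.278×10⁻⁸ N⁻¹.
So P = 0.001261 / 4.278×10⁻⁸ = 29.46 kN.
σ_{stainless steel} = P/A₂ = 29460/2350 = 12.54 MPa, tensile.

σ ≈ 12.5 MPa (tensile)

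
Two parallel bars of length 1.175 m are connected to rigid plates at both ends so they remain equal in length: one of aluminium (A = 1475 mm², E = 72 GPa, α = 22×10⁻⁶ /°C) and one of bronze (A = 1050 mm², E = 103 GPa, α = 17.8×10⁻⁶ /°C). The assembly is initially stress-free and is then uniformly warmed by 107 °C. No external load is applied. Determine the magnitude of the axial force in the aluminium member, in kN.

Equilibrium of a rigid end plate with no external load gives equal and opposite internal forces ±P in the two members. Since α_{aluminium} > α_{bronze}, heating drives the aluminium into compression and the bronze into tension.
Compatibility of the two members (thermal + elastic change equal): (α₁ − α₂)ΔT = P·[1/(A₁E₁) + 1/(A₂E₂)].
|α₁ − α₂|·ΔT = 4.2×10⁻⁶ × 107 = 0.0004494.
1/(A₁E₁) + 1/(A₂E₂) = 1/(1475×72×10³) + 1/(1050×103×10³) = 1.866×10⁻⁸ N⁻¹.
P = 0.0004494 / 1.866×10⁻⁸ = 24080 N = 24.08 kN.

P ≈ 24.1 kN (compressive in the aluminium)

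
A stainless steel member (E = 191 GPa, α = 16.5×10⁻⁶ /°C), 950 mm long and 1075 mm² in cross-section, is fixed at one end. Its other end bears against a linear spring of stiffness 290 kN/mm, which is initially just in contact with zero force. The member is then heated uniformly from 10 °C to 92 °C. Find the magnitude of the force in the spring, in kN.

If the spring were absent the member would lengthen by αΔT L = 16.5×10⁻⁶ × 82 × 950 = 1.285 mm.
With a force P in the spring, the elastic change of the member is PL/(AE) and that of the spring is P/k; compatibility requires their sum to equal δ_free.
So P = δ_free / [L/(AE) + 1/k] = 1.285 / [ 950/(1075×191×10³) + 1/(290×10³) ].
P = 1.285 / 8.075×10⁻⁶ = 159200 N.

P ≈ 159 kN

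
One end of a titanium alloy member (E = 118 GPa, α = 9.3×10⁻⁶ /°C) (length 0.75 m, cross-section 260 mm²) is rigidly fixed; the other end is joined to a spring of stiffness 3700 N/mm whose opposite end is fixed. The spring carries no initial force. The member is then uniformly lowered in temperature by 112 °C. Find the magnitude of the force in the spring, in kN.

Free thermal contraction: δ_free = αΔT L = 9.3×10⁻⁶ × 112 × 750 = 0.7812 mm.
With a force P in the spring, the elastic change of the member is PL/(AE) and that of the spring is P/k; compatibility requires their sum to equal δ_free.
P [ L/(AE) + 1/k ] = δ_free → P [ 750/(260×118×10³) + 1/(3700) ] = 0.7812.
P = 0.7812 / 0.0002947 = 2651 N.

P ≈ 2.65 kN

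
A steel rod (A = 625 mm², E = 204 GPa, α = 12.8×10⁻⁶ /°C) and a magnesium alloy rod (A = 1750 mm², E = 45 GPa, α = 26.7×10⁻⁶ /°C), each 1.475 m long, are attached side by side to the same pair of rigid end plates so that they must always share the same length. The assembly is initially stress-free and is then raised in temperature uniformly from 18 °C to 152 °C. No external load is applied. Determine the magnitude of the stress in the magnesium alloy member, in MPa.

Equilibrium of a rigid end plate with no external load gives equal and opposite internal forces ±P in the two members. Since α_{magnesium alloy} > α_{steel}, heating drives the magnesium alloy into compression and the steel into tension.
Equating the net (thermal + elastic) strains gives |α₁ − α₂|·ΔT = P·[1/(A₁E₁) + 1/(A₂E₂)].
|α₁ − α₂|·ΔT = 13.9×10⁻⁶ × 134 = 0.001863.
1/(A₁E₁) + 1/(A₂E₂) = 1/(625×204×10³) + 1/(1750×45×10³) = 2.054×10⁻⁸ N⁻¹.
P = 0.001863 / 2.054×10⁻⁸ = 90670 N = 90.67 kN.
σ_{magnesium alloy} = P/A₂ = 90670/1750 = 51.81 MPa, compressive.

σ ≈ 51.8 MPa (compressive)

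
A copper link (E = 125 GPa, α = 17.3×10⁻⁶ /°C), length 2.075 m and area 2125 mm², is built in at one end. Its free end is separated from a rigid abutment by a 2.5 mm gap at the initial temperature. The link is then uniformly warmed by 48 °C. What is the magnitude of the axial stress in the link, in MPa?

Free thermal elongation = αΔT L = 17.3×10⁻⁶ × 48 × 2075 = 1.723 mm.
Since δ_free = 1.72 mm is less than the 2.5 mm gap, the link never touches the wall. No axial force develops.

σ ≈ 0 MPa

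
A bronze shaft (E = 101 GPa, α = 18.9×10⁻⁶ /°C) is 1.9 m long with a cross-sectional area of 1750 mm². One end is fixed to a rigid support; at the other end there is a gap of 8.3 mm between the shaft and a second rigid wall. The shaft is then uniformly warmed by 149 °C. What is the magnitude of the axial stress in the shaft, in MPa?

σ ≈ 0 MPa

Free thermal elongation = αΔT L = 18.9×10⁻⁶ × 149 × 1900 = 5.351 mm.
Since δ_free = 5.35 mm is less than the 8.3 mm gap, the shaft never touches the wall. No axial force develops.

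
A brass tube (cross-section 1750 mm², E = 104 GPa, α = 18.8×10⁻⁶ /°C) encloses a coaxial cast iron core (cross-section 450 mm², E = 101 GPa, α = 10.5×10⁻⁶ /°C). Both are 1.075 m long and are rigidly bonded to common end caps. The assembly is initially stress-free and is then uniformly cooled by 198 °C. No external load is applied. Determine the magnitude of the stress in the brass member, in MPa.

σ ≈ 34.2 MPa (tensile)

The brass has the larger α, so on cooling it would change length more than the cast iron if both were free. The rigid plates force a common final length, so the brass is put into tension and the cast iron into compression, with equal and opposite forces P (no external load).
Equating the net (thermal + elastic) strains gives |α₁ − α₂|·ΔT = P·[1/(A₁E₁) + 1/(A₂E₂)].
|α₁ − α₂|·ΔT = 8.3×10⁻⁶ × 198 = 0.001643.
1/(A₁E₁) + 1/(A₂E₂) = 1/(1750×104×10³) + 1/(450×101×10³) = 2.75×10⁻⁸ N⁻¹.
P = 0.001643 / 2.75×10⁻⁸ = 59770 N = 59.77 kN.
σ_{brass} = P/A₁ = 59770/1750 = 34.15 MPa, tensile.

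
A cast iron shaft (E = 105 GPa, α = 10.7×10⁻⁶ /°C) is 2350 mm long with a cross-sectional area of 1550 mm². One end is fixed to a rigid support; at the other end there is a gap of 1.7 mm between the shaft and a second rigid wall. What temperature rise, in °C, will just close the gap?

The gap closes when αΔT L = 1.7 mm, since the shaft is still unstressed at that instant.
So ΔT = g/(αL) = 1.7/(10.7×10⁻⁶ × 2350) = 67.61 °C.

ΔT ≈ 67.6 °C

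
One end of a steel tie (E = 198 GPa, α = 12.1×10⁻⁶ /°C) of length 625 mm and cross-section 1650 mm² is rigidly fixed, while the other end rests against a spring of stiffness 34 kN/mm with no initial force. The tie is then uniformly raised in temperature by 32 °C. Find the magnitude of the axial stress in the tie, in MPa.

σ ≈ 4.68 MPa (compressive)

If the spring were absent the tie would lengthen by αΔT L = 12.1×10⁻⁶ × 32 × 625 = 0.242 mm.
Let P be the compressive force at the spring. The tie shortens elastically by PL/(AE) and the spring compresses by P/k; together these equal δ_free.
So P = δ_free / [L/(AE) + 1/k] = 0.242 / [ 625/(1650×198×10³) + 1/(34×10³) ].
P = 0.242 / 3.132×10⁻⁵ = 7725 N.
σ = P/A = 7725/1650 = 4.682 MPa.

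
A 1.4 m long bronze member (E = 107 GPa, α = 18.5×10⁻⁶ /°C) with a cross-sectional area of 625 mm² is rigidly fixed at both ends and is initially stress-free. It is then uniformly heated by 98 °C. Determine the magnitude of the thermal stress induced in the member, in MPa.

Because both ends are immovable the net strain is zero, and the suppressed thermal strain is αΔT = 18.5×10⁻⁶ × 98 = 1813×10⁻⁶.
σ = EαΔT = 107×10³ × 18.5×10⁻⁶ × 98 = 194 MPa (compressive; the member is trying to expand).

σ ≈ 194 MPa (compressive)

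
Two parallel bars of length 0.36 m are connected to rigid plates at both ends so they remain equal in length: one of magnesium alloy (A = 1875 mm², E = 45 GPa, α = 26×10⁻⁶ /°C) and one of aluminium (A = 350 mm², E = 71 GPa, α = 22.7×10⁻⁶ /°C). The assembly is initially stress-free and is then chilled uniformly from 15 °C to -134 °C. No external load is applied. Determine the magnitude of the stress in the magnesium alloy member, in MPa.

σ ≈ 5.03 MPa (tensile)

Equilibrium of a rigid end plate with no external load gives equal and opposite internal forces ±P in the two members. Since α_{magnesium alloy} > α_{aluminium}, cooling drives the magnesium alloy into tension and the aluminium into compression.
Equating the net (thermal + elastic) strains gives |α₁ − α₂|·ΔT = P·[1/(A₁E₁) + 1/(A₂E₂)].
|α₁ − α₂|·ΔT = 3.3×10⁻⁶ × 149 = 0.0004917.
1/(A₁E₁) + 1/(A₂E₂) = 1/(1875×45×10³) + 1/(350×71×10³) = 5.209×10⁻⁸ N⁻¹.
P = 0.0004917 / 5.209×10⁻⁸ = 9439 N = 9.439 kN.
σ_{magnesium alloy} = P/A₁ = 9439/1875 = 5.034 MPa, tensile.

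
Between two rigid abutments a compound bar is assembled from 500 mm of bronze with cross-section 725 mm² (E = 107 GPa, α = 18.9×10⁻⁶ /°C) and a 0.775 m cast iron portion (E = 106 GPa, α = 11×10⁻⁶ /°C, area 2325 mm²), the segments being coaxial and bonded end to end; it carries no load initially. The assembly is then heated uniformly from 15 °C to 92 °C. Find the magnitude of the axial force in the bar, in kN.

P ≈ 144 kN (compressive)

If the supports were absent, the total length change would be Σ αᵢΔT Lᵢ = 18.9×10⁻⁶×77×500 + 11×10⁻⁶×77×775 = 1.384 mm.
The walls prevent any net length change, so an axial force P (same in every segment) develops. Compatibility: P · Σ Lᵢ/(AᵢEᵢ) = δ_free.
The series flexibility is Σ Lᵢ/(AᵢEᵢ) = 500/(725×107×10³) + 775/(2325×106×10³) = 9.59×10⁻⁶ mm/N.
Hence P = δ_free / Σ(L/AE) = 1.384/9.59×10⁻⁶ = 144.3 kN (compressive).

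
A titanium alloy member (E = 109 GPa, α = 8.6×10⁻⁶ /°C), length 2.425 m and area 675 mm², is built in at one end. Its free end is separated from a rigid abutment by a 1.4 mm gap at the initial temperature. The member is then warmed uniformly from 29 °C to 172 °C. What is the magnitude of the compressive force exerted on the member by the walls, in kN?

If the wall were absent the member would grow by αΔT L = 8.6×10⁻⁶ × 143 × 2425 = 2.982 mm.
After closing the 1.4 mm clearance, 2.982 − 1.4 = 1.582 mm of expansion remains to be suppressed by the wall.
That suppressed elongation corresponds to σ = E·Δ/L = 109×10³ × 1.582/2425 = 71.12 MPa.
P = σA = 71.12 × 675 = 48.01 kN.

P ≈ 48 kN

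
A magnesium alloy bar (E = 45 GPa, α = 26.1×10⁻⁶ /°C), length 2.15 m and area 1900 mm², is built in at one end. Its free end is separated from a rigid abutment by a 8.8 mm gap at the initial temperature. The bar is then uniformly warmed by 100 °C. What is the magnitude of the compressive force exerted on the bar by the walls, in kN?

Free thermal elongation = αΔT L = 26.1×10⁻⁶ × 100 × 2150 = 5.611 mm.
Since δ_free = 5.61 mm is less than the 8.8 mm gap, the bar never touches the wall. No axial force develops.

P ≈ 0 kN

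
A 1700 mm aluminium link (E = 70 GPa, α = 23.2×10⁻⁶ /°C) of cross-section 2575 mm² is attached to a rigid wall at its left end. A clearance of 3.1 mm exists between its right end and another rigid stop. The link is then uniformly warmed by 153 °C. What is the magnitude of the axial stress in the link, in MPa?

Free thermal elongation = αΔT L = 23.2×10⁻⁶ × 153 × 1700 = 6.034 mm.
After closing the 3.1 mm clearance, 6.034 − 3.1 = 2.934 mm of expansion remains to be suppressed by the wall.
That suppressed elongation corresponds to σ = E·Δ/L = 70×10³ × 2.934/1700 = 120.8 MPa.

σ ≈ 121 MPa (compressive)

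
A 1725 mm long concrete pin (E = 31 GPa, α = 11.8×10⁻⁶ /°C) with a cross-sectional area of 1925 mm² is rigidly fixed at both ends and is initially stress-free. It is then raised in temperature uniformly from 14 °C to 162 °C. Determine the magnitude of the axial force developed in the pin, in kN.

The ends cannot move, so σ = EαΔT = 31×10³ × 11.8×10⁻⁶ × 148 = 54.14 MPa.
Then P = σA = 54.14 × 1925 mm² = 104.2 kN, compressive.

P ≈ 104 kN (compressive)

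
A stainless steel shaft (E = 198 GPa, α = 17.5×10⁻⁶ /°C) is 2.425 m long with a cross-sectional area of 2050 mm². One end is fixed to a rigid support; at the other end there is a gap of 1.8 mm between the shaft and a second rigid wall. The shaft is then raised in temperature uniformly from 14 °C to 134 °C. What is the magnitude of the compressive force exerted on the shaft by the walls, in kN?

P ≈ 551 kN

If the wall were absent the shaft would grow by αΔT L = 17.5×10⁻⁶ × 120 × 2425 = 5.092 mm.
This exceeds the 1.8 mm gap, so the wall pushes back. The portion of expansion that must be recovered elastically is δ_free − gap = 5.092 − 1.8 = 3.292 mm.
Compatibility: PL/(AE) = 3.292 mm, so σ = P/A = E × (3.292/2425) = 268.8 MPa.
P = σA = 268.8 × 2050 = 551.1 kN.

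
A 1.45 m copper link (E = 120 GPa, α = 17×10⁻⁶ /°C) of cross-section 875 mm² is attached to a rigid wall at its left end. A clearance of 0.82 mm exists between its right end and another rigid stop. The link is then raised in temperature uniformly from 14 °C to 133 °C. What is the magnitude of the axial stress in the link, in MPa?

If the wall were absent the link would grow by αΔT L = 17×10⁻⁶ × 119 × 1450 = 2.933 mm.
This exceeds the 0.82 mm gap, so the wall pushes back. The portion of expansion that must be recovered elastically is δ_free − gap = 2.933 − 0.82 = 2.113 mm.
That suppressed elongation corresponds to σ = E·Δ/L = 120×10³ × 2.113/1450 = 174.9 MPa.

σ ≈ 175 MPa (compressive)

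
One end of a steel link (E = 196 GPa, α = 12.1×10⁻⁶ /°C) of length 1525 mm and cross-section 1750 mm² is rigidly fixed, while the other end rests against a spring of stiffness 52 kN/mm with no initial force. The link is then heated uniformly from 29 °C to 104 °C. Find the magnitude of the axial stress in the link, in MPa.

σ ≈ 33.4 MPa (compressive)

Free thermal expansion: δ_free = αΔT L = 12.1×10⁻⁶ × 75 × 1525 = 1.384 mm.
Let P be the compressive force at the spring. The link shortens elastically by PL/(AE) and the spring compresses by P/k; together these equal δ_free.
So P = δ_free / [L/(AE) + 1/k] = 1.384 / [ 1525/(1750×196×10³) + 1/(52×10³) ].
P = 1.384 / 2.368×10⁻⁵ = 58450 N.
σ = P/A = 58450/1750 = 33.4 MPa.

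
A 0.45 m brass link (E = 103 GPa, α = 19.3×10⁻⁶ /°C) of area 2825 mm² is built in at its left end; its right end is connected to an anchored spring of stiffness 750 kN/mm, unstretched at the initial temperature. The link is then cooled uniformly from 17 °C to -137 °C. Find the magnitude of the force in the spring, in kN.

If the spring were absent the link would shorten by αΔT L = 19.3×10⁻⁶ × 154 × 450 = 1.337 mm.
Let P be the tensile force in the spring. The link extends elastically by PL/(AE) and the spring stretches by P/k; together these equal δ_free.
P [ L/(AE) + 1/k ] = δ_free → P [ 450/(2825×103×10³) + 1/(750×10³) ] = 1.337.
P = 1.337 / 2.88×10⁻⁶ = 464400 N.

P ≈ 464 kN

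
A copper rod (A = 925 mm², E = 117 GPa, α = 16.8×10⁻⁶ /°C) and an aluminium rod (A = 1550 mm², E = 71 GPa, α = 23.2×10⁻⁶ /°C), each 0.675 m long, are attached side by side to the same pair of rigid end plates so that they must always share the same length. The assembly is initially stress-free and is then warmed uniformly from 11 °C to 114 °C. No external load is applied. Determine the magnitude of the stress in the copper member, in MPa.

The aluminium has the larger α, so on heating it would change length more than the copper if both were free. The rigid plates force a common final length, so the aluminium is put into compression and the copper into tension, with equal and opposite forces P (no external load).
Compatibility of the two members (thermal + elastic change equal): (α₁ − α₂)ΔT = P·[1/(A₁E₁) + 1/(A₂E₂)].
|α₁ − α₂|·ΔT = 6.4×10⁻⁶ × 103 = 0.0006592.
1/(A₁E₁) + 1/(A₂E₂) = 1/(925×117×10³) + 1/(1550×71×10³) = 1.833×10⁻⁸ N⁻¹.
P = 0.0006592 / 1.833×10⁻⁸ = 35970 N = 35.97 kN.
σ_{copper} = P/A₁ = 35970/925 = 38.89 MPa, tensile.

σ ≈ 38.9 MPa (tensile)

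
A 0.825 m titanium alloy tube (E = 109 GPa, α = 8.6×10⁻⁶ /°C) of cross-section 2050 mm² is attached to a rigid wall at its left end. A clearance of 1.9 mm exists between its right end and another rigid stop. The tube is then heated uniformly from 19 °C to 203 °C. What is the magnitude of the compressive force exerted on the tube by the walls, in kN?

P ≈ 0 kN

Unrestrained expansion: δ_free = αΔT L = 8.6×10⁻⁶ × 184 × 825 = 1.305 mm.
Since δ_free = 1.31 mm is less than the 1.9 mm gap, the tube never touches the wall. No axial force develops.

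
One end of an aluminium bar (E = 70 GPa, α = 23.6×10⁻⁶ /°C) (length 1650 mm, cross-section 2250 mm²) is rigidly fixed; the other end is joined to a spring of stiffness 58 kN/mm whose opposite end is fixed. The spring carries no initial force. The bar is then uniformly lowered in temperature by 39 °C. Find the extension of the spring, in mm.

If the spring were absent the bar would shorten by αΔT L = 23.6×10⁻⁶ × 39 × 1650 = 1.519 mm.
Let P be the tensile force in the spring. The bar extends elastically by PL/(AE) and the spring stretches by P/k; together these equal δ_free.
So P = δ_free / [L/(AE) + 1/k] = 1.519 / [ 1650/(2250×70×10³) + 1/(58×10³) ].
P = 1.519 / 2.772×10⁻⁵ = 54790 N.
Spring extension = P/k = 54790/(58×10³) = 0.9447 mm.

δ ≈ 0.945 mm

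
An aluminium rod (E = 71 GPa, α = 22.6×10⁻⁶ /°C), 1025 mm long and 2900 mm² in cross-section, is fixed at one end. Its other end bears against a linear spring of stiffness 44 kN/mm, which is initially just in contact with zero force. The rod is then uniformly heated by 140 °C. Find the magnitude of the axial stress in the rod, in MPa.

σ ≈ 40.4 MPa (compressive)

Free thermal expansion: δ_free = αΔT L = 22.6×10⁻⁶ × 140 × 1025 = 3.243 mm.
Let P be the compressive force at the spring. The rod shortens elastically by PL/(AE) and the spring compresses by P/k; together these equal δ_free.
P [ L/(AE) + 1/k ] = δ_free → P [ 1025/(2900×71×10³) + 1/(44×10³) ] = 3.243.
P = 3.243 / 2.771×10⁻⁵ = 117100 N.
σ = P/A = 117100/2900 = 40.36 MPa.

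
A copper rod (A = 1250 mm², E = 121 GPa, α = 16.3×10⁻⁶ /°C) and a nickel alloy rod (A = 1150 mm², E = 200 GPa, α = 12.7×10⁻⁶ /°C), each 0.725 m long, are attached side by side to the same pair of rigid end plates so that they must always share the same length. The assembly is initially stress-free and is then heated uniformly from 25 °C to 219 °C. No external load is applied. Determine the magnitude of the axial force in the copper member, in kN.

P ≈ 63.7 kN (compressive in the copper)

Both members must finish at the same length. With the larger α, the copper tends to over-expand; the plates restrain it, putting the copper in compression and the nickel alloy in tension. With no external load the two internal forces are equal and opposite, magnitude P.
Compatibility of the two members (thermal + elastic change equal): (α₁ − α₂)ΔT = P·[1/(A₁E₁) + 1/(A₂E₂)].
|α₁ − α₂|·ΔT = 3.6×10⁻⁶ × 194 = 0.0006984.
1/(A₁E₁) + 1/(A₂E₂) = 1/(1250×121×10³) + 1/(1150×200×10³) = 1.096×10⁻⁸ N⁻¹.
P = 0.0006984 / 1.096×10⁻⁸ = 63730 N = 63.73 kN.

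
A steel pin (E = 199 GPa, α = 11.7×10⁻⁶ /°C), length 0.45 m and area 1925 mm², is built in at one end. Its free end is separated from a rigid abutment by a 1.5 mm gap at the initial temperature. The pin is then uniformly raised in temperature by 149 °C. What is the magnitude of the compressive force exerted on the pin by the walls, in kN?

P ≈ 0 kN

Unrestrained expansion: δ_free = αΔT L = 11.7×10⁻⁶ × 149 × 450 = 0.7845 mm.
This is smaller than the 1.5 mm clearance, so the pin expands freely without reaching the stop — the stress is zero.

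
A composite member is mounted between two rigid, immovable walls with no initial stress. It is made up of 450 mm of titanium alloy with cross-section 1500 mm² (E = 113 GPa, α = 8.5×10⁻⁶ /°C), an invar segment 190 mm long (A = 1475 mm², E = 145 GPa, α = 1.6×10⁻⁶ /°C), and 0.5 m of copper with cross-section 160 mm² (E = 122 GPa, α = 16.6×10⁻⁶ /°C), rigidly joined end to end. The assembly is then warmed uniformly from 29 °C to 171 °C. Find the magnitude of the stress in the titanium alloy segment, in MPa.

σ ≈ 40.4 MPa (compressive)

Free thermal expansion of the whole bar: Σ αᵢΔT Lᵢ = 8.5×10⁻⁶×142×450 + 1.6×10⁻⁶×142×190 + 16.6×10⁻⁶×142×500 = 1.765 mm.
Since the ends are fixed, an axial force P builds up, equal in every segment, with P · Σ Lᵢ/(AᵢEᵢ) = δ_free.
The series flexibility is Σ Lᵢ/(AᵢEᵢ) = 450/(1500×113×10³) + 190/(1475×145×10³) + 500/(160×122×10³) = 2.916×10⁻⁵ mm/N.
P = 1.765 / 2.916×10⁻⁵ = 60530 N = 60.53 kN, compressive.
σ_{titanium alloy} = P / A = 60530 / 1500 = 40.35 MPa.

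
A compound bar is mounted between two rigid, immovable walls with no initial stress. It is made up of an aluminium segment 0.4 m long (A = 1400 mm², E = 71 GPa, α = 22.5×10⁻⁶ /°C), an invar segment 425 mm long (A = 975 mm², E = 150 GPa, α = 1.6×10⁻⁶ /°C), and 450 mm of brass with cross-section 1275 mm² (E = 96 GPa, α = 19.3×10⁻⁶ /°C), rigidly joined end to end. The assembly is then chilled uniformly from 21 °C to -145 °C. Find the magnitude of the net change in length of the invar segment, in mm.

|ΔL| ≈ 0.722 mm

With the walls removed the bar would change length by δ_free = Σ αᵢΔT Lᵢ = 22.5×10⁻⁶×166×400 + 1.6×10⁻⁶×166×425 + 19.3×10⁻⁶×166×450 = 3.049 mm.
Since the ends are fixed, an axial force P builds up, equal in every segment, with P · Σ Lᵢ/(AᵢEᵢ) = δ_free.
The series flexibility is Σ Lᵢ/(AᵢEᵢ) = 400/(1400×71×10³) + 425/(975×150×10³) + 450/(1275×96×10³) = 1.061×10⁻⁵ mm/N.
Hence P = δ_free / Σ(L/AE) = 3.049/1.061×10⁻⁵ = 287.4 kN (tensile).
For the invar segment, free thermal change = 1.6×10⁻⁶×166×425 = 0.1129 mm and elastic change from P = 287400×425/(975×150×10³) = 0.8352 mm; these oppose, so the net change is 0.722 mm (segment lengthens).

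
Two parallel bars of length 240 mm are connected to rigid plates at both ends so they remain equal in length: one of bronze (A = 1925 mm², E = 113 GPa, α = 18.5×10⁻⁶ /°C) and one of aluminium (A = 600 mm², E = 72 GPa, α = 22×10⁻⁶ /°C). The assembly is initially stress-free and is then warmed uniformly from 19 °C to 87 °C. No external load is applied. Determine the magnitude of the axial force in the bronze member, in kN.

P ≈ 8.58 kN (tensile in the bronze)

Equilibrium of a rigid end plate with no external load gives equal and opposite internal forces ±P in the two members. Since α_{aluminium} > α_{bronze}, heating drives the aluminium into compression and the bronze into tension.
Compatibility of the two members (thermal + elastic change equal): (α₁ − α₂)ΔT = P·[1/(A₁E₁) + 1/(A₂E₂)].
|α₁ − α₂|·ΔT = 3.5×10⁻⁶ × 68 = 0.000238.
1/(A₁E₁) + 1/(A₂E₂) = 1/(1925×113×10³) + 1/(600×72×10³) = 2.775×10⁻⁸ N⁻¹.
So P = 0.000238 / 2.775×10⁻⁸ = 8.578 kN.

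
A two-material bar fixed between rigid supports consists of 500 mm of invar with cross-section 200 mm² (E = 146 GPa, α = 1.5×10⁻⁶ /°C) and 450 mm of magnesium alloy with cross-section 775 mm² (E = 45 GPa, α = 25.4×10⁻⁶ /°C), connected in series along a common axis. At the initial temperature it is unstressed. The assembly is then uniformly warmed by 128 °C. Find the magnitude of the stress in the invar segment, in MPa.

σ ≈ 260 MPa (compressive)

With the walls removed the bar would change length by δ_free = Σ αᵢΔT Lᵢ = 1.5×10⁻⁶×128×500 + 25.4×10⁻⁶×128×450 = 1.559 mm.
The rigid supports impose zero overall length change; the single axial force P common to all segments must satisfy P Σ Lᵢ/(AᵢEᵢ) = δ_free.
The series flexibility is Σ Lᵢ/(AᵢEᵢ) = 500/(200×146×10³) + 450/(775×45×10³) = 3.003×10⁻⁵ mm/N.
Hence P = δ_free / Σ(L/AE) = 1.559/3.003×10⁻⁵ = 51.92 kN (compressive).
σ_{invar} = P / A = 51920 / 200 = 259.6 MPa.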